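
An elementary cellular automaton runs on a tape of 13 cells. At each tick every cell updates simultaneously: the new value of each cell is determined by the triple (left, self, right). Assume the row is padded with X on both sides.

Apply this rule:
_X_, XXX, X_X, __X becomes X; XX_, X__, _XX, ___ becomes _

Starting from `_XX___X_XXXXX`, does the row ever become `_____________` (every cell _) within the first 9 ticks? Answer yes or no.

X____XXX_XXXX
____X_X_X_XXX
___XXXXXXX_XX
__X_XXXXX_X_X
_XXX_XXX_XXX_
X_X_X_X_X_X_X
_XXXXXXXXXXX_
X_XXXXXXXXX_X
_X_XXXXXXX_X_
tick 9 is _X_XXXXXXX_X_, still not uniform _

no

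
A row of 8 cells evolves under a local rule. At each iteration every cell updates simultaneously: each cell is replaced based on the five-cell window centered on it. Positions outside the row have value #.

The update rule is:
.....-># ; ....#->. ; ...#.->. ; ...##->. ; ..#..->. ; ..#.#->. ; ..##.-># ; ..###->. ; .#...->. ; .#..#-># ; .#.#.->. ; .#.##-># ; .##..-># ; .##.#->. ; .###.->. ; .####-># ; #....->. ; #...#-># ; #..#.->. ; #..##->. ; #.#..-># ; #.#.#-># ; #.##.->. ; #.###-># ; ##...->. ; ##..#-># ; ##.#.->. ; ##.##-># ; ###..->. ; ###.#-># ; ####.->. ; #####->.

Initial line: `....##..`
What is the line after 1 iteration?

....###.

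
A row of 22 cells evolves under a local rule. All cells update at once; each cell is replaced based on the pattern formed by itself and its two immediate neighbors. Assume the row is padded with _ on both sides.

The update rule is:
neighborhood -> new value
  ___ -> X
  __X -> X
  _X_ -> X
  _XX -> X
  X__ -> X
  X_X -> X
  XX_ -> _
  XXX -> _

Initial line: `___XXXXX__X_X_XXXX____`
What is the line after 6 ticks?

XXXX____XXXXXXX___XXXX
X___XXXXX______XXXX___
XXXXX____XXXXXXX___XXX
X____XXXXX______XXXX__
XXXXXX____XXXXXXX___XX
X_____XXXXX______XXXX_

X_____XXXXX______XXXX_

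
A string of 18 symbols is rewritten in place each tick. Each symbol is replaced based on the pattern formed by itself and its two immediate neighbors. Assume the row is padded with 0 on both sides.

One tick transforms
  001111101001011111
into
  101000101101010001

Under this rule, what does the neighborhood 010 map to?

At position 8 the neighborhood is 010; the next row has 1 there.

1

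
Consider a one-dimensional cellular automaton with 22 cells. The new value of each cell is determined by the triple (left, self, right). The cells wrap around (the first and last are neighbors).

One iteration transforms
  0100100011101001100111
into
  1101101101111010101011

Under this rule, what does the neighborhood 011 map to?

0

At position 8 the neighborhood is 011; the next row has 0 there.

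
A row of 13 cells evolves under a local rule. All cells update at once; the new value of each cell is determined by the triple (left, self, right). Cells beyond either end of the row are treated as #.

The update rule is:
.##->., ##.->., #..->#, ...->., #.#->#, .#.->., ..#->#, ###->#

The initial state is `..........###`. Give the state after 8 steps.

.#.#..#.#.#.#

step 1: #........#.##
step 2: .#......#.#.#
step 3: #.#....#.#.#.
step 4: .#.#..#.#.#.#
step 5: #.#.##.#.#.#.
step 6: .#.#..#.#.#.#  (repeats step 4; period 2)
step 8: .#.#..#.#.#.#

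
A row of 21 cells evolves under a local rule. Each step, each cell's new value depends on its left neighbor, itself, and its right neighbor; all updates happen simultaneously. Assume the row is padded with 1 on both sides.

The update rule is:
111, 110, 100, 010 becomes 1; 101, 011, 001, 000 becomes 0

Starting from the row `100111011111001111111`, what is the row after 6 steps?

111111100110011111001

110011001111100111111
111001100111110011111
111100110011111001111
111110011001111100111
111111001100111110011
111111100110011111001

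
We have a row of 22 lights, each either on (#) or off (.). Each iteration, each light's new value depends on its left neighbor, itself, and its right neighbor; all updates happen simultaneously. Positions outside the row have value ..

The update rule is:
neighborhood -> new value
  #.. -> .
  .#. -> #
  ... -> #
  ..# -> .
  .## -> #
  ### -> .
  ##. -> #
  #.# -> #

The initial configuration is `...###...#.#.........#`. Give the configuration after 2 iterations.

##########.###.....###

##.#.#.#.###.#######.#
##########.###.....###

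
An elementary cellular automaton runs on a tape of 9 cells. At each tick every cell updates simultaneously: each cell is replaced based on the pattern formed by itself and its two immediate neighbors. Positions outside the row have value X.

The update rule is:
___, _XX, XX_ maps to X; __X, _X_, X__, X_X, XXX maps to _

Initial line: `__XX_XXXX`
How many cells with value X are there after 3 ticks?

3

__XX_X___
__XX___X_
__XX_X___
count of X: 3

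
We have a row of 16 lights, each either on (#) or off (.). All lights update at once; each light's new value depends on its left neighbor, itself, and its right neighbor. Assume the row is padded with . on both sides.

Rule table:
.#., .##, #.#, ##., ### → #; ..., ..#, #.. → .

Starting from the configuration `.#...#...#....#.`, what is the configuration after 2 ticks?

tick 1: .#...#...#....#.  (fixed point — unchanged through tick 2)

.#...#...#....#.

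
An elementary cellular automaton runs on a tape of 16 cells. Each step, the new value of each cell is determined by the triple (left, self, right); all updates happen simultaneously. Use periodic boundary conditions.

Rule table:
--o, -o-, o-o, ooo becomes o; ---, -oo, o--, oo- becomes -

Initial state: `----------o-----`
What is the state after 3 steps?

-------oo-------

---------oo-----
--------o-------
-------oo-------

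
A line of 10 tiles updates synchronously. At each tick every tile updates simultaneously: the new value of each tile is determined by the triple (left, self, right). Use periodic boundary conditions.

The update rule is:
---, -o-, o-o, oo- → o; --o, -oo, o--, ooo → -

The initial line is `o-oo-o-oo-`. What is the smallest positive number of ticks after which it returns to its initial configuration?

30

oo-oooo-oo
-oo---oo--
--o-o--o-o
--ooo--ooo
----o----o
-oo-o-oo-o
o-oooo-ooo
oo---oo---
-o-o--o-o-
-ooo--ooo-
---o----o-
oo-o-oo-o-
-oooo-oooo
o---oo---o
o-o--o-o--
ooo--ooo--
--o----o--
o-o-oo-o-o
oooo-oooo-
---oo---oo
-o--o-o--o
oo--ooo--o
-o----o---
-o-oo-o-oo
ooo-oooo-o
--oo---oo-
o--o-o--o-
o--ooo--oo
o----o----
o-oo-o-oo-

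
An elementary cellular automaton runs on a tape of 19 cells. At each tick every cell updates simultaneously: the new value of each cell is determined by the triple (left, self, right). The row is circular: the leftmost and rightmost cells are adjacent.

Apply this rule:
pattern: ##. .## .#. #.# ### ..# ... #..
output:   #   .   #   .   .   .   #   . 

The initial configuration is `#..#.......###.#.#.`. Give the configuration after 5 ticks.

#..#.#.#.#.#.#.#.#.

#..#.#####...#.#.#.
#..#.....#.#.#.#.#.
#..#.###.#.#.#.#.#.
#..#...#.#.#.#.#.#.
#..#.#.#.#.#.#.#.#.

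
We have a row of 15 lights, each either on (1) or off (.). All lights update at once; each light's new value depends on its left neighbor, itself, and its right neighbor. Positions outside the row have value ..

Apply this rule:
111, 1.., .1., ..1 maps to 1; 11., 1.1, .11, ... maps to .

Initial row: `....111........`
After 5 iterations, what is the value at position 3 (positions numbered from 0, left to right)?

.

iteration 1: ...1.1.1.......
iteration 2: ..11.1.11......
iteration 3: .1...1...1.....
iteration 4: 111.111.111....
iteration 5: .1...1...1.1...
position 3 holds .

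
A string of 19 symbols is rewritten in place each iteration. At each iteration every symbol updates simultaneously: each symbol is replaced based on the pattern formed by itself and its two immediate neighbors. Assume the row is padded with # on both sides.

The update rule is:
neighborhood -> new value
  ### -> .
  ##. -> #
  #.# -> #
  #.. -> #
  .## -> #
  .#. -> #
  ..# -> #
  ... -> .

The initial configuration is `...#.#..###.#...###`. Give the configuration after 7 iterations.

############..##.##

#.#######.####.##..
###.....###..######
..##...##.####.....
#####.#####..##...#
....###...######.##
#..##.##.##....###.
############..##.##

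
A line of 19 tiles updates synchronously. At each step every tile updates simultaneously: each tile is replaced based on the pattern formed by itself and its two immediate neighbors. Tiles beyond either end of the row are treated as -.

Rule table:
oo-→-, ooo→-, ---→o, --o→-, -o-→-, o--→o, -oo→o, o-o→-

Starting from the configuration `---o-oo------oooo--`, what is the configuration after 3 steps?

step 1: oo---o-ooooo-o---oo
step 2: o-oo---o------oo-o-
step 3: --o-oo--ooooo-o---o

--o-oo--ooooo-o---o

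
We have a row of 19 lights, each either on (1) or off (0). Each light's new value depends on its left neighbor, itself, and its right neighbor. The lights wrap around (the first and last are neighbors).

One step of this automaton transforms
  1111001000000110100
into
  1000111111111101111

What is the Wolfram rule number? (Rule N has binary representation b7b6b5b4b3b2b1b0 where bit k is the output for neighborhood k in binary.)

63

position 1: 111 → 0  (bit 7 = 0)
position 3: 110 → 0  (bit 6 = 0)
position 15: 101 → 1  (bit 5 = 1)
position 4: 100 → 1  (bit 4 = 1)
position 0: 011 → 1  (bit 3 = 1)
position 6: 010 → 1  (bit 2 = 1)
position 5: 001 → 1  (bit 1 = 1)
position 8: 000 → 1  (bit 0 = 1)
bits b7..b0 = 00111111 = 63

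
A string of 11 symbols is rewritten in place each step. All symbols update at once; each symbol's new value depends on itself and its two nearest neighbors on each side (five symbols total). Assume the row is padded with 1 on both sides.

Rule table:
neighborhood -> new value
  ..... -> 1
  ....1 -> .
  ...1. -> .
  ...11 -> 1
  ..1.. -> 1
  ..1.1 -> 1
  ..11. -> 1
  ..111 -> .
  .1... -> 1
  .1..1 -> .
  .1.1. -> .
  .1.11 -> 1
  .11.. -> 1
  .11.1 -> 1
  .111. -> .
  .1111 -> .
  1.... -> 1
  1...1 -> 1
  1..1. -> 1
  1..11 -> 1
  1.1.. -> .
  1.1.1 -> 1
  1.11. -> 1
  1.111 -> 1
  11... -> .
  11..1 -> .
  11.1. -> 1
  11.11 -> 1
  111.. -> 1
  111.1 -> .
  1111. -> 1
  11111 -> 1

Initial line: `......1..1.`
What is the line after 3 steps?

1.1111.1.11

step 1: .111..1.111
step 2: 11.1.1111.1
step 3: 1.1111.1.11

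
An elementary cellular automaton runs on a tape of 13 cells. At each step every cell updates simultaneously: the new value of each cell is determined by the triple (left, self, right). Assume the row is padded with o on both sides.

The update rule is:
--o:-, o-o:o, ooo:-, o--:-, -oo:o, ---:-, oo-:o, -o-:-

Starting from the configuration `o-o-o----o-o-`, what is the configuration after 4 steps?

--o---------o

oo-o------o-o
-oo--------oo
ooo--------o-
--o---------o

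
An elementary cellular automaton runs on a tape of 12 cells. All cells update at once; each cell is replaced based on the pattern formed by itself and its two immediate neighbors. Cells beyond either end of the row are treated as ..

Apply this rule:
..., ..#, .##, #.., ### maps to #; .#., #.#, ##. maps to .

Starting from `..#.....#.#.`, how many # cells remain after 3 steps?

##.#####...#
#..####.###.
.#####..##.#
count of #: 8

8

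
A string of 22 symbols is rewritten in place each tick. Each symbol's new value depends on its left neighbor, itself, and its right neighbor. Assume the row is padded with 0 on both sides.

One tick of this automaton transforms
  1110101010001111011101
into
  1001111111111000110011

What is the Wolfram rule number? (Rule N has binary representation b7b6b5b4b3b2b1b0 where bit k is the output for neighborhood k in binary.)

63

position 1: 111 → 0  (bit 7 = 0)
position 2: 110 → 0  (bit 6 = 0)
position 3: 101 → 1  (bit 5 = 1)
position 9: 100 → 1  (bit 4 = 1)
position 0: 011 → 1  (bit 3 = 1)
position 4: 010 → 1  (bit 2 = 1)
position 11: 001 → 1  (bit 1 = 1)
position 10: 000 → 1  (bit 0 = 1)
bits b7..b0 = 00111111 = 63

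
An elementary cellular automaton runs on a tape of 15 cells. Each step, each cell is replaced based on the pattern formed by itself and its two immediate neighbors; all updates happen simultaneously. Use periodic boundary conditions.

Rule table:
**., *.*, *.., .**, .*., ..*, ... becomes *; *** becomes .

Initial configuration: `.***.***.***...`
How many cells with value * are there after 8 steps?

step 1: **.***.***.****
step 2: .***.***.***...  (repeats step 0; period 2)
step 8: .***.***.***...
count of *: 9

9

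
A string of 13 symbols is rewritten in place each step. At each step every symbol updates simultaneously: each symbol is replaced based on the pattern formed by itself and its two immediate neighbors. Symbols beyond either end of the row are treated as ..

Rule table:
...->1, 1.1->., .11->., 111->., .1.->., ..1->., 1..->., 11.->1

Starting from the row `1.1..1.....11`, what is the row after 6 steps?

step 1: .......111..1
step 2: 111111...1...
step 3: .....1.1...11
step 4: 1111.....1..1
step 5: ...1.111.....
step 6: 11.....1.1111

11.....1.1111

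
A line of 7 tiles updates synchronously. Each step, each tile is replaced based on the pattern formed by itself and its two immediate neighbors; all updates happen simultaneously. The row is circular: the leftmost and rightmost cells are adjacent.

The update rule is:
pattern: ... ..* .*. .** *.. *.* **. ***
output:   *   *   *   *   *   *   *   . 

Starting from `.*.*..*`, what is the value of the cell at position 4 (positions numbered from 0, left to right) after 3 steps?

*

*******
.......
*******
position 4 holds *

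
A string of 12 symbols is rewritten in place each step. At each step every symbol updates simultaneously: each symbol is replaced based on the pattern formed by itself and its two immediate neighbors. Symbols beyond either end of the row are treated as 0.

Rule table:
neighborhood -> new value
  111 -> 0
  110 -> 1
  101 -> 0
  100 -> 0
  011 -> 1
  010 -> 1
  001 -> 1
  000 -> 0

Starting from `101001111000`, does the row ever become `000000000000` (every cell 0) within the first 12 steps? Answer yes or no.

no

101011001000
101011011000
101011011000  (fixed point — unchanged through step 12)
step 12 is 101011011000, still not uniform 0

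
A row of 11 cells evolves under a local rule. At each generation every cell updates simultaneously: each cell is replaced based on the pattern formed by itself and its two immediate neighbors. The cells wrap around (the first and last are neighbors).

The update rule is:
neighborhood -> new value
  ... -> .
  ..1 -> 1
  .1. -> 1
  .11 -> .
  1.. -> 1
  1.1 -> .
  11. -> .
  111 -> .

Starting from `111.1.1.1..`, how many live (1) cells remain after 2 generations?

4

generation 1: ....1.1.111
generation 2: 1..11.1....
count of 1: 4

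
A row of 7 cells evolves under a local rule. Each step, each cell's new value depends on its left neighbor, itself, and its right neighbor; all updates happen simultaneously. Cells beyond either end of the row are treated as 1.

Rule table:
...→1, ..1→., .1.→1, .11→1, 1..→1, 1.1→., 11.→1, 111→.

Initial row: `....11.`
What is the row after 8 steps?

111.11.
..1.11.
1.1.11.
1.1.11.  (fixed point — unchanged through step 8)

1.1.11.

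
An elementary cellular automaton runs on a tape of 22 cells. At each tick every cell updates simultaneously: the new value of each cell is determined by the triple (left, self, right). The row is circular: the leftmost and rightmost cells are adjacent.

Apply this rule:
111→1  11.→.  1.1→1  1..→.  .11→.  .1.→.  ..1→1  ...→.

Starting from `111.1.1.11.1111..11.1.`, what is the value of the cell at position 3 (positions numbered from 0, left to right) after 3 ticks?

tick 1: .1.1.1.1..1.11..1..1.1
tick 2: 1.1.1.1..1.1...1..1.1.
tick 3: .1.1.1..1.1...1..1.1.1
position 3 holds 1

1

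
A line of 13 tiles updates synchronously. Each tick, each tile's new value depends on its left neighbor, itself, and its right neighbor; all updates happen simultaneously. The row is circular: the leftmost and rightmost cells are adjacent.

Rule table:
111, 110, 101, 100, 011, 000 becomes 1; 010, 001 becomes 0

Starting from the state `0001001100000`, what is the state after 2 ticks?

1100101111111
1110011111111

1110011111111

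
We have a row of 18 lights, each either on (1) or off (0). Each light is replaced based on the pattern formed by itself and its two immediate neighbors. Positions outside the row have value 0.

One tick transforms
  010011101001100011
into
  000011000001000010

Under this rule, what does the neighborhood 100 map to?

0

At position 2 the neighborhood is 100; the next row has 0 there.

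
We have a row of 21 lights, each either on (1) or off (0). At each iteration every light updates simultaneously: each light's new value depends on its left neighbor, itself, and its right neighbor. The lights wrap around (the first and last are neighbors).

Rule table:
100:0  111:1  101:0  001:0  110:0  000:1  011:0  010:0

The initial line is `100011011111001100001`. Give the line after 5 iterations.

001111001110011111100

001000001110000001100
100011100100111100001
001001000000011001100
100000011111000000001
001111001110011111100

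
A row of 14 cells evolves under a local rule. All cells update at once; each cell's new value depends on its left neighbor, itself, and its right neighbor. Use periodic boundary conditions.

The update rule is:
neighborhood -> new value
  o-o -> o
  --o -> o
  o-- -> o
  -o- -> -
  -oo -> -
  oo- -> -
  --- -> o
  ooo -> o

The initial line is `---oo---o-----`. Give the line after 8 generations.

-o-oo-o-o-o-oo

generation 1: ooo--ooo-ooooo
generation 2: oo-oo-o-o-oooo
generation 3: o-o--o-o-o-ooo
generation 4: -o-oo-o-o-o-oo
generation 5: o-o--o-o-o-o--
generation 6: -o-oo-o-o-o-oo  (repeats generation 4; period 2)
generation 8: -o-oo-o-o-o-oo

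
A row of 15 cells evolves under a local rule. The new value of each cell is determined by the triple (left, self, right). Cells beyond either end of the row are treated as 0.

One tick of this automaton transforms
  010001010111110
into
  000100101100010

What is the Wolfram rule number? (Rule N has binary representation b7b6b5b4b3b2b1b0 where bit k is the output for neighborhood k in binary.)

position 10: 111 → 0  (bit 7 = 0)
position 13: 110 → 1  (bit 6 = 1)
position 6: 101 → 1  (bit 5 = 1)
position 2: 100 → 0  (bit 4 = 0)
position 9: 011 → 1  (bit 3 = 1)
position 1: 010 → 0  (bit 2 = 0)
position 0: 001 → 0  (bit 1 = 0)
position 3: 000 → 1  (bit 0 = 1)
bits b7..b0 = 01101001 = 105

105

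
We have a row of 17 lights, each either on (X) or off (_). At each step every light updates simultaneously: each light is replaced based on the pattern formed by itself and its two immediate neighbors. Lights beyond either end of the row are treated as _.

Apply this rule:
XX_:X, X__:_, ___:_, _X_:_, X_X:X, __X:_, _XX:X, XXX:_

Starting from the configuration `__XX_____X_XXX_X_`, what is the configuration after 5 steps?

__XX_____________

step 1: __XX______XX_XX__
step 2: __XX______XXXXX__
step 3: __XX______X___X__
step 4: __XX_____________
step 5: __XX_____________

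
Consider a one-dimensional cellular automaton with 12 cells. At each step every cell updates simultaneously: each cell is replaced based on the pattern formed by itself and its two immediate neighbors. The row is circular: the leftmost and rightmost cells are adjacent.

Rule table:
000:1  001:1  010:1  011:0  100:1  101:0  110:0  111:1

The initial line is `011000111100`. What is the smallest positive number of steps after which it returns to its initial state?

5

100111011011
011010000001
000011111111
111101111110
011000111100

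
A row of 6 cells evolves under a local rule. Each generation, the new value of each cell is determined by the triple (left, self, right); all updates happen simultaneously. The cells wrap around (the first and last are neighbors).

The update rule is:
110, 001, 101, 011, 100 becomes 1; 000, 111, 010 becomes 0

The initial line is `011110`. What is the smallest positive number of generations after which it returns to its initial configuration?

generation 1: 110011
generation 2: 011110

2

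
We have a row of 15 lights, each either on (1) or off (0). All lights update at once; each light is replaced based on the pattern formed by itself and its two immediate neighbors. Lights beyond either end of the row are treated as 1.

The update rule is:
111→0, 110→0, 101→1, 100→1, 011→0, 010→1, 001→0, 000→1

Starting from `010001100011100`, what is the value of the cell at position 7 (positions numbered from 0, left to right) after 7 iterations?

0

111100011000010
000011000111011
111000110000100
000110001110110
110001100001001
001100011101100
100011000010010
position 7 holds 0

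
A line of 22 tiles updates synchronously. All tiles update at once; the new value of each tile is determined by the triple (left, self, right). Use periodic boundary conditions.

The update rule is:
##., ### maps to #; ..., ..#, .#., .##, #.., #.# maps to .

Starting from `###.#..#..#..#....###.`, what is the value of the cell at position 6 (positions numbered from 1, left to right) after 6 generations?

.

.##................##.
..#.................#.
......................
......................  (fixed point — unchanged through generation 6)
position 6 holds .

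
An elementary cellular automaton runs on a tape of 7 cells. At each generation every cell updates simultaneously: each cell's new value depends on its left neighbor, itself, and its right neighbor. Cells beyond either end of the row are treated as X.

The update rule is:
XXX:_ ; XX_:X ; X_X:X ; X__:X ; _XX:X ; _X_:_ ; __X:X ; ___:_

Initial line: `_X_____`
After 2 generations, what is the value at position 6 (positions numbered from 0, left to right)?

X

X_X___X
XX_X_XX
position 6 holds X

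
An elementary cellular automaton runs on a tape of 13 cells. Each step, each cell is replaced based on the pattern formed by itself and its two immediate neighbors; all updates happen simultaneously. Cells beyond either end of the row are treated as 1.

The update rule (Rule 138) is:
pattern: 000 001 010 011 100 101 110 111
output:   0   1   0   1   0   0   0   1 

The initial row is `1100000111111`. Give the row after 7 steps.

0111111111111

1000001111111
0000011111111
0000111111111
0001111111111
0011111111111
0111111111111
0111111111111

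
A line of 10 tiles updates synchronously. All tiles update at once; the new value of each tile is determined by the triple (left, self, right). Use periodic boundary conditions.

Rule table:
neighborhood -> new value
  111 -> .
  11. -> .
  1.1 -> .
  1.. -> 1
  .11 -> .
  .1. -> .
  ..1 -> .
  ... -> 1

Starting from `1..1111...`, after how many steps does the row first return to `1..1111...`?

.1.....11.
..1111...1
1.....11..
.1111...1.
.....11..1
1111...1..
....11..1.
111...1..1
...11..1..
11...1..11
..11..1...
1...1..111
.11..1....
...1..1111
11..1.....
..1..1111.
1..1.....1
.1..1111..
..1.....11
1..1111...

20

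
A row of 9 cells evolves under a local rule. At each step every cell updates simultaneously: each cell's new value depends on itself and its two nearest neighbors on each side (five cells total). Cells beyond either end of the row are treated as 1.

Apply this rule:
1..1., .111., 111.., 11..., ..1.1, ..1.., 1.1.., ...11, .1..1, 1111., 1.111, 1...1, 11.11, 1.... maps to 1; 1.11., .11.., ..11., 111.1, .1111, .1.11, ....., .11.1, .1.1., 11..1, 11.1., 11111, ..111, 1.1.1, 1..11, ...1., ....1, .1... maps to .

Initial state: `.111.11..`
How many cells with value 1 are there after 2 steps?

step 1: 111.1....
step 2: .1..1.1.1
count of 1: 4

4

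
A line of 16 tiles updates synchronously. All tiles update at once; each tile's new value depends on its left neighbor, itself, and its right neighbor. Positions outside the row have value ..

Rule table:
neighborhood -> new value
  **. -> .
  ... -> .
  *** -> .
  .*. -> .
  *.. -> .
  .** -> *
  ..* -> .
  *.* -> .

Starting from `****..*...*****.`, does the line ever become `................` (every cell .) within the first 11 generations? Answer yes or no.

yes

*.........*.....
................
all cells are . at generation 2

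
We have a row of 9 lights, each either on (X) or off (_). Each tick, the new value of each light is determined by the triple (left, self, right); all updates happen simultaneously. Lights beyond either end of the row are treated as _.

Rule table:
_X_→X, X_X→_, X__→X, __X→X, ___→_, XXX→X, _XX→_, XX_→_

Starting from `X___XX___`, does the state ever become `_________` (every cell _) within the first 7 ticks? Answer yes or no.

no

XX_X__X__
___XXXXX_
__X_XXX_X
_XX__X__X
X__XXXXXX
XXX_XXXX_
_X___XX_X
tick 7 is _X___XX_X, still not uniform _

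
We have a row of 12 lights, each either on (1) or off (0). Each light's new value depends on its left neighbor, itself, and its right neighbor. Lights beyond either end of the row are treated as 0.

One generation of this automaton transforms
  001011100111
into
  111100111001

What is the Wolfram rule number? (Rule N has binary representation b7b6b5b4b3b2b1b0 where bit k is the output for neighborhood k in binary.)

119

position 5: 111 → 0  (bit 7 = 0)
position 6: 110 → 1  (bit 6 = 1)
position 3: 101 → 1  (bit 5 = 1)
position 7: 100 → 1  (bit 4 = 1)
position 4: 011 → 0  (bit 3 = 0)
position 2: 010 → 1  (bit 2 = 1)
position 1: 001 → 1  (bit 1 = 1)
position 0: 000 → 1  (bit 0 = 1)
bits b7..b0 = 01110111 = 119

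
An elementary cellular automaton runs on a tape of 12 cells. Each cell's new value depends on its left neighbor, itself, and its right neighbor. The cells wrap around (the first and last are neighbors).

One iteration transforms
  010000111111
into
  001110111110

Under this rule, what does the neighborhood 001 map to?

At position 5 the neighborhood is 001; the next row has 0 there.

0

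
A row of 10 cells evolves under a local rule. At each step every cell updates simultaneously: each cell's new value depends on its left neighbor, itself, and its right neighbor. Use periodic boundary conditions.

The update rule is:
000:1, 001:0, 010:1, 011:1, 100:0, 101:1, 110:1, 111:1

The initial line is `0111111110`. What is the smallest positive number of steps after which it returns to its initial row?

step 1: 0111111110

1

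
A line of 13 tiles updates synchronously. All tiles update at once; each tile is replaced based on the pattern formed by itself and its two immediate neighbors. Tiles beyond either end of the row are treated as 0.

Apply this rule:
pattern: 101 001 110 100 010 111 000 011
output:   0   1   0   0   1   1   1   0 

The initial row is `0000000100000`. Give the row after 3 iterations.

1011110011000

1111111101111
0111111000110
1011110011000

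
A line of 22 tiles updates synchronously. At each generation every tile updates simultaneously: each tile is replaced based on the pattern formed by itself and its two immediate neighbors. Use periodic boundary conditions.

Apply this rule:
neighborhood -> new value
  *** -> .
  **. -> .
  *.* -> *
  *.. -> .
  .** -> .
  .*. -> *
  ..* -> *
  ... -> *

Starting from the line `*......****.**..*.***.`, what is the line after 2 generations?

*.*****....*...***...*
.*......****.**....**.

.*......****.**....**.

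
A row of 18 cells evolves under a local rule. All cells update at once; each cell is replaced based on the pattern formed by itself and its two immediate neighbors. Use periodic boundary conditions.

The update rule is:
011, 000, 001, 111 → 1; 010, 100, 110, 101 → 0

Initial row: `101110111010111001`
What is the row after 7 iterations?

110011110011001100

001100110000110011
011001100111100110
110011001111001100
100110011110011001
001100111100110011
011001111001100110
110011110011001100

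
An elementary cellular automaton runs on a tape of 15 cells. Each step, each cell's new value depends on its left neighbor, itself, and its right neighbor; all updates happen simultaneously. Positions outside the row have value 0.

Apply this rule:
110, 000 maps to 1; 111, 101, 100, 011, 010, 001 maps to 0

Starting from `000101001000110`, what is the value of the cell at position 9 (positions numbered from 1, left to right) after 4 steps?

110000000010010
010111111000000
000000001011111
111111100000001
position 9 holds 0

0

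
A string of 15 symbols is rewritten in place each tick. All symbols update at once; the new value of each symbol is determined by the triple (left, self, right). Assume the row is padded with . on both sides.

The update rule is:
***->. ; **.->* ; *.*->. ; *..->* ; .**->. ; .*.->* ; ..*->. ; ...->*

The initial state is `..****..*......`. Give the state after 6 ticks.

tick 1: *....**.*******
tick 2: ****..*.......*
tick 3: ...**.*******.*
tick 4: **..*.......*.*
tick 5: .**.*******.*.*
tick 6: ..*.......*.*.*

..*.......*.*.*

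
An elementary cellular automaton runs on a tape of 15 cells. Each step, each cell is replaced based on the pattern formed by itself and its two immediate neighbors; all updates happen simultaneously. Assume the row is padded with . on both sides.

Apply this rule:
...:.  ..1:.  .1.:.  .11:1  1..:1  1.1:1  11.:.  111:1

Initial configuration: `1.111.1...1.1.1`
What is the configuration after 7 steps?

.....1.1.1.1.1.

.111.1.1...1.1.
.11.1.1.1...1.1
.1.1.1.1.1...1.
..1.1.1.1.1...1
...1.1.1.1.1...
....1.1.1.1.1..
.....1.1.1.1.1.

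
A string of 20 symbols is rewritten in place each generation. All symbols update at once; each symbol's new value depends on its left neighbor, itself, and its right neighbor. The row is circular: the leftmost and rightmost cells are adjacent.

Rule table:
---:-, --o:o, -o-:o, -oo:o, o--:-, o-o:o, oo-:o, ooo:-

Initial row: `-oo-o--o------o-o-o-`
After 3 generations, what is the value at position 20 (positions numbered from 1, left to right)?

-

generation 1: ooooo-oo-----oooooo-
generation 2: o---oooo----oo----oo
generation 3: o--oo--o---ooo---oo-
position 20 holds -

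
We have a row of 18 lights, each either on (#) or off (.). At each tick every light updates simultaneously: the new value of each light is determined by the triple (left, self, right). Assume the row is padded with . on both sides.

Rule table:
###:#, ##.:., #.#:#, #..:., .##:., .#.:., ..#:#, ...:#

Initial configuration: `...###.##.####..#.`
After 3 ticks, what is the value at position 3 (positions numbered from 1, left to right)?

tick 1: ###.#.#..#.##..#..
tick 2: .#.#.#..#.#...#..#
tick 3: #.#.#..#.#..##..#.
position 3 holds #

#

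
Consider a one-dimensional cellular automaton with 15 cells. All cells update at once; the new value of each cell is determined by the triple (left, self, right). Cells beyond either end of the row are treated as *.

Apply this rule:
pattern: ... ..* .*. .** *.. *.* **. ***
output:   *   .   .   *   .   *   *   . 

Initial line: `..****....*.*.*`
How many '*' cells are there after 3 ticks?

..*..*.**..*.**
......***...**.
.****.*.*.*.***
count of *: 10

10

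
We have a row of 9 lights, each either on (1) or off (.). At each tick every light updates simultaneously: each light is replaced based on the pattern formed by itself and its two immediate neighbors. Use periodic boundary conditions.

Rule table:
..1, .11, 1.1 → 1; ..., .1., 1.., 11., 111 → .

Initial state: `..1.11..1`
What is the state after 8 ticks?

tick 1: .1.11..1.
tick 2: 1.11..1..
tick 3: .11..1..1
tick 4: 11..1..1.
tick 5: 1..1..1.1
tick 6: ..1..1.11
tick 7: .1..1.11.
tick 8: 1..1.11..

1..1.11..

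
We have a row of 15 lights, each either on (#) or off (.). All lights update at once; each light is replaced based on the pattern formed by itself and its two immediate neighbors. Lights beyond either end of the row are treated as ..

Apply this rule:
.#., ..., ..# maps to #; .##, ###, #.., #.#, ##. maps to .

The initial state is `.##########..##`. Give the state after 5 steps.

#..............

#...........#..
#.###########.#
#.............#
#.#############
#..............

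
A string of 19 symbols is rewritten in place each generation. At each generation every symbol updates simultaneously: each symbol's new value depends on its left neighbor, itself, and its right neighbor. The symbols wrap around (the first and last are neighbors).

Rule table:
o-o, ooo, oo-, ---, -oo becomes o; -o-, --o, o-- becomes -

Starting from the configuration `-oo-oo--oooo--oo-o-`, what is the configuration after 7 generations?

oooooo--oooo--ooooo

-ooooo--oooo--ooo--
-ooooo--oooo--ooo-o
oooooo--oooo--oooo-
oooooo--oooo--ooooo
oooooo--oooo--ooooo  (fixed point — unchanged through generation 7)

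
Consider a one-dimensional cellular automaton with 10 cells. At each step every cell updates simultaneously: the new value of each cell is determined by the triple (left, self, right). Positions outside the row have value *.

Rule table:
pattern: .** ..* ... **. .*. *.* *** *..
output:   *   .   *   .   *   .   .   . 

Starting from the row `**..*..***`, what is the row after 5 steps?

.*..*..*..

....*..*..
.**.*..*..
.*..*..*..
.*..*..*..  (fixed point — unchanged through step 5)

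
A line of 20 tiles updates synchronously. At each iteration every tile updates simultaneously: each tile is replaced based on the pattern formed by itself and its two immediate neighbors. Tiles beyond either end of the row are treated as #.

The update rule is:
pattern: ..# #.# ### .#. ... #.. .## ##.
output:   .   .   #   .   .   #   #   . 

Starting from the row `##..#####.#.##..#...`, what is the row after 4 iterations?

.#..#.#...#......#..

#.#.####....#.#..#..
....###.#......#..#.
#...##...#......#...
.#..#.#...#......#..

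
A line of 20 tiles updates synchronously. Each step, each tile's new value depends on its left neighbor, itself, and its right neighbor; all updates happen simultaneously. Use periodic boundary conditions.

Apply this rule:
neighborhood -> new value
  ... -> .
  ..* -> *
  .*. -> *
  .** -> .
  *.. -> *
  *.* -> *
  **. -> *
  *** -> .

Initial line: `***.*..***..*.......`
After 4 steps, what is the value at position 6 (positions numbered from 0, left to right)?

*

step 1: ..*****..*****.....*
step 2: **....***....**...**
step 3: .**..*..**..*.**.*..
step 4: *.******.*****.****.
position 6 holds *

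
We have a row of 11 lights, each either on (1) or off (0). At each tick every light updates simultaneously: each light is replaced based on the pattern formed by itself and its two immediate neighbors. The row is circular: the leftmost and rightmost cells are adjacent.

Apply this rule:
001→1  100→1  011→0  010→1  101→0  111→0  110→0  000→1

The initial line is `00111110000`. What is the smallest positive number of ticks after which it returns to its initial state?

tick 1: 11000001111
tick 2: 00111110000

2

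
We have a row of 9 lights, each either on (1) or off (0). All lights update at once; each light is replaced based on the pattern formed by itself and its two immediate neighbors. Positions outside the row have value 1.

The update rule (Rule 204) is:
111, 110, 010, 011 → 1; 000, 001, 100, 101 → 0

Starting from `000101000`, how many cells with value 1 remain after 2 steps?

2

step 1: 000101000  (fixed point — unchanged through step 2)
count of 1: 2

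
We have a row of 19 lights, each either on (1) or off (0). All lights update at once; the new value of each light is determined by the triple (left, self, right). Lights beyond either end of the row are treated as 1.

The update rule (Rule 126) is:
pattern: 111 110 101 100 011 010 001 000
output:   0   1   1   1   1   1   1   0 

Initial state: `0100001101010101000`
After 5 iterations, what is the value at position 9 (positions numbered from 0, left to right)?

0

iteration 1: 1110011111111111101
iteration 2: 0011110000000000111
iteration 3: 1110011000000001100
iteration 4: 0011111100000011111
iteration 5: 1110000110000110000
position 9 holds 0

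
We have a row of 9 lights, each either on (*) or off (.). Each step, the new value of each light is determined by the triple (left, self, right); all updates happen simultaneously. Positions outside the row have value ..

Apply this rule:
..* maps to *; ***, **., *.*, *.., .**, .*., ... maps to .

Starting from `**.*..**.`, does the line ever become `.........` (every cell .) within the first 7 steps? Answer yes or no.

.....*...
....*....
...*.....
..*......
.*.......
*........
.........
all cells are . at step 7

yes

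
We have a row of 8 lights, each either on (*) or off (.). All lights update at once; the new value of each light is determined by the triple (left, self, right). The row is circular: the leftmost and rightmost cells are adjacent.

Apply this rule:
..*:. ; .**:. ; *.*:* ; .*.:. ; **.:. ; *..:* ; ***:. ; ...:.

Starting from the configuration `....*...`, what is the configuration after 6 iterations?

.....*..
......*.
.......*
*.......
.*......
..*.....

..*.....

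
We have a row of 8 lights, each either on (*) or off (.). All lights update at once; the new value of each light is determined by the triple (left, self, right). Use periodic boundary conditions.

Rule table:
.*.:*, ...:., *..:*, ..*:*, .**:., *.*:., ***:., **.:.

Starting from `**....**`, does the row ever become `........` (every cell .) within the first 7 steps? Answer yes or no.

step 1: ..*..*..
step 2: .******.
step 3: *......*
step 4: .*....*.
step 5: ***..***
step 6: ...**...
step 7: ..*..*..
step 7 is ..*..*.., still not uniform .

no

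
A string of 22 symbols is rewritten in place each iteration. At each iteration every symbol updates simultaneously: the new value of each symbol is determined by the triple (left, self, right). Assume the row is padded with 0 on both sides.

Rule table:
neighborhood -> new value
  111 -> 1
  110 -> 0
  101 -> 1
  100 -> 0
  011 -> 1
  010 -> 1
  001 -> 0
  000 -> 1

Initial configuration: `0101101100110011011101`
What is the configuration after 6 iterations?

0111011000100010111011
0110110010101011110110
0101100011111111101100
0111001011111111011001
0110001111111110110001
0100101111111101100101

0100101111111101100101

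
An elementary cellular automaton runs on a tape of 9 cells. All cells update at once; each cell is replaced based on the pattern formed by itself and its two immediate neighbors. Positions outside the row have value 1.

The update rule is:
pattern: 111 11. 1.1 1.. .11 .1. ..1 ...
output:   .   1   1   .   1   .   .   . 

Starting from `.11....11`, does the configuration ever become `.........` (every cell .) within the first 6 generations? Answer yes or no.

111....1.
..1.....1
........1
........1  (fixed point — unchanged through generation 6)
generation 6 is ........1, still not uniform .

no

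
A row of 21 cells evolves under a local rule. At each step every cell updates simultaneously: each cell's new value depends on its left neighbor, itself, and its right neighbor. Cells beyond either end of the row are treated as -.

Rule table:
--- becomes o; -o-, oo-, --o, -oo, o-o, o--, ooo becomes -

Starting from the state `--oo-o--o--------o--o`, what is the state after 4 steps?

--ooooooo--------oooo

o---------oooooo-----
--ooooooo--------oooo
o---------oooooo-----  (repeats step 1; period 2)
step 4: --ooooooo--------oooo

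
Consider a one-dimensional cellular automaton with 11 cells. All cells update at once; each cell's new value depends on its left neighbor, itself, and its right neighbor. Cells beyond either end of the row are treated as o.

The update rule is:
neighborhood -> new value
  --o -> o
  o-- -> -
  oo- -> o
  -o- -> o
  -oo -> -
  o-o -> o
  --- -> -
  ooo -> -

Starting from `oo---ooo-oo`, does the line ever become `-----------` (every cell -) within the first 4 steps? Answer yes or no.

no

-o--o--oo--
oo-oo-o-o-o
-oo-oooooo-
o-oo-----oo
step 4 is o-oo-----oo, still not uniform -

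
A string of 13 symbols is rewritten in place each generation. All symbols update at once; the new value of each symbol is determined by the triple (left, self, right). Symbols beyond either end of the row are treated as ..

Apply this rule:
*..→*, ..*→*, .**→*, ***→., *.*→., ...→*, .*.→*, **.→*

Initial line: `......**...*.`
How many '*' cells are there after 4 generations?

2

*************
*...........*
*************  (repeats generation 1; period 2)
generation 4: *...........*
count of *: 2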